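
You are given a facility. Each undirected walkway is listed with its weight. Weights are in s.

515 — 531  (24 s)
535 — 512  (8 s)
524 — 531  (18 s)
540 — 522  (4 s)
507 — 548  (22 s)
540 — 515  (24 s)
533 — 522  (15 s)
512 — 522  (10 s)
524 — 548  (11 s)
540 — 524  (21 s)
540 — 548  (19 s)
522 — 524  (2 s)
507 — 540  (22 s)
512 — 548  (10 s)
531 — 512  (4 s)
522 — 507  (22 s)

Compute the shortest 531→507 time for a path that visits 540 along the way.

Shortest 531→540: 531 → 512 → 522 → 540 = 18
Best 540 to 507: 540 → 507 costing 22
Total via 540: 18 + 22 = 40 s.

40 s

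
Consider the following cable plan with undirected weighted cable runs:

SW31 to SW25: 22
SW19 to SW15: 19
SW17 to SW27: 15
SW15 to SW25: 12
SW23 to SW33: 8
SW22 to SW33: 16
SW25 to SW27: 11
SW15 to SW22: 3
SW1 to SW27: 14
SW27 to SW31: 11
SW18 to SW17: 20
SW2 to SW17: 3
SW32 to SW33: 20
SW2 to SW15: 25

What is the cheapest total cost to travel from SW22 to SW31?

37

Settle nodes by increasing distance from SW22:
SW22: 0
SW15: 3  (via SW22)
SW25: 15  (via SW15)
SW33: 16  (via SW22)
SW19: 22  (via SW15)
SW23: 24  (via SW33)
SW27: 26  (via SW25)
SW2: 28  (via SW15)
SW17: 31  (via SW2)
SW32: 36  (via SW33)
SW31: 37  (via SW25)
Shortest route: SW22 → SW15 → SW25 → SW31 = 37.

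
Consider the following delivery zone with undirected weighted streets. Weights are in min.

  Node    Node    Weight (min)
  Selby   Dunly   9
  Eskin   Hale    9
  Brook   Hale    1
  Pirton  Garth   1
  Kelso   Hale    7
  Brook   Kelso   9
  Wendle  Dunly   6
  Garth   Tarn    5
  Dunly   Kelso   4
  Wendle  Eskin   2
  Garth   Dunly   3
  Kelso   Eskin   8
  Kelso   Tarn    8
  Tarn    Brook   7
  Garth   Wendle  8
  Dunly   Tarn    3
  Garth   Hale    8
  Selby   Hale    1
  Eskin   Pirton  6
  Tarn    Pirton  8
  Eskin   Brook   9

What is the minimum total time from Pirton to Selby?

10 min

Running Dijkstra from Pirton:
Pirton: 0
Garth: 1  (via Pirton)
Dunly: 4  (via Garth)
Eskin: 6  (via Pirton)
Tarn: 6  (via Garth)
Wendle: 8  (via Eskin)
Kelso: 8  (via Dunly)
Hale: 9  (via Garth)
Brook: 10  (via Hale)
Selby: 10  (via Hale)
Shortest route: Pirton–Garth–Hale–Selby = 10 min.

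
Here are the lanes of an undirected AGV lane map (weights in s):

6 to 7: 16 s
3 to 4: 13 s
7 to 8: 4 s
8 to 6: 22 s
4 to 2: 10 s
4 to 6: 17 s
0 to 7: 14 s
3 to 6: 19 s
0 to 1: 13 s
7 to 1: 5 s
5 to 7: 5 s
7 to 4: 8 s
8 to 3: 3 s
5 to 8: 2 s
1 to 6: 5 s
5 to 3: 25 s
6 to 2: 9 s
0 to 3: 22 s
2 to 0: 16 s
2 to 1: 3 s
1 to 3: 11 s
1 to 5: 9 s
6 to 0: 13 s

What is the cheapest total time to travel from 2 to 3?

Compare a few routes:
2 - 1 - 3: 3+11 = 14
2 - 1 - 7 - 8 - 3: 3+5+4+3 = 15
2 - 1 - 5 - 8 - 3: 3+9+2+3 = 17
2 - 1 - 7 - 5 - 8 - 3: 3+5+5+2+3 = 18
Cheapest is 2 - 1 - 3 at 14 s.

14 s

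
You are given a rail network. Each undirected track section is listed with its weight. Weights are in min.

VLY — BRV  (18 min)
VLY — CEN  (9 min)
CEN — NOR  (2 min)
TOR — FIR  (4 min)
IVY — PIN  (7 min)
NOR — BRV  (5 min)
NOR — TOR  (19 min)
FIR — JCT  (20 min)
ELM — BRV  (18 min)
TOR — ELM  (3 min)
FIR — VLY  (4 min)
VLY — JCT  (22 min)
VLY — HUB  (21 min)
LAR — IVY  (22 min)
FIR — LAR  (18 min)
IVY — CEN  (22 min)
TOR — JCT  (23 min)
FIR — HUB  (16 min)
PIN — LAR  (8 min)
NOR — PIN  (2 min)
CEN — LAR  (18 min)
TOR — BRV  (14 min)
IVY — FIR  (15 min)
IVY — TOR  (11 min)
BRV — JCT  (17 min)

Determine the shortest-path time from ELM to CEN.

20 min

Settle nodes by increasing distance from ELM:
ELM: 0
TOR: 3  (via ELM)
FIR: 7  (via TOR)
VLY: 11  (via FIR)
IVY: 14  (via TOR)
BRV: 17  (via TOR)
CEN: 20  (via VLY)
Shortest route: ELM → TOR → FIR → VLY → CEN = 20 min.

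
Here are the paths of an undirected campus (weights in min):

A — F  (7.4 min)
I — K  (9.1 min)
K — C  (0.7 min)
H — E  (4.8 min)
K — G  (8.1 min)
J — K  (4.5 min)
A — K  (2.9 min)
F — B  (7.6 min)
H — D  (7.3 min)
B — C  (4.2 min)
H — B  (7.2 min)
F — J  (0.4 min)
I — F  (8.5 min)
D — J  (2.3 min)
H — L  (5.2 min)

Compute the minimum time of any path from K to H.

Running Dijkstra from K:
K: 0
C: 0.7  (via K)
A: 2.9  (via K)
J: 4.5  (via K)
B: 4.9  (via C)
F: 4.9  (via J)
D: 6.8  (via J)
G: 8.1  (via K)
I: 9.1  (via K)
H: 12.1  (via B)
Shortest route: K–C–B–H = 12.1 min.

12.1 min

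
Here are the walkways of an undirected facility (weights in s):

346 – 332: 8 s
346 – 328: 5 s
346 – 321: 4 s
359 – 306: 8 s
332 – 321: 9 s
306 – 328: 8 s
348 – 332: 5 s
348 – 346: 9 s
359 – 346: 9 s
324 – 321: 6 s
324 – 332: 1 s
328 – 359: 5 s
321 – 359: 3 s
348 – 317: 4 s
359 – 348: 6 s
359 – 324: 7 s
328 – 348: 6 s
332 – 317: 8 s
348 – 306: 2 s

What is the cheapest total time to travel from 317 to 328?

10 s

Candidate routes:
317 - 348 - 306 - 328: 4+2+8 = 14
317 - 348 - 328: 4+6 = 10
The minimum is 10 s via 317 - 348 - 328.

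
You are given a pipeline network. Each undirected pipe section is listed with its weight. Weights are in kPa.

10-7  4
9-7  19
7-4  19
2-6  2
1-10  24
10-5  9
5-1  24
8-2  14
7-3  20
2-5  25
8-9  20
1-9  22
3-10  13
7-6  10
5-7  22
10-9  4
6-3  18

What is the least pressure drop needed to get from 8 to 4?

Enumerating some paths:
8 - 9 - 10 - 7 - 4: 20+4+4+19 = 47
8 - 2 - 6 - 7 - 4: 14+2+10+19 = 45
The minimum is 45 kPa via 8 - 2 - 6 - 7 - 4.

45 kPa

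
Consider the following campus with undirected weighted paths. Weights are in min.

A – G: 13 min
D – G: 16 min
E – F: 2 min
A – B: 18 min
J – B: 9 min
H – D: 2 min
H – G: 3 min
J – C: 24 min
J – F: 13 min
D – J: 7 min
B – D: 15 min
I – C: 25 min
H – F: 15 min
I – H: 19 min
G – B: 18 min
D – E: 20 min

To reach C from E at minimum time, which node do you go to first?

Compare a few routes:
E–F–H–D–J–C: 2+15+2+7+24 = 50
E–F–J–C: 2+13+24 = 39
E–D–J–C: 20+7+24 = 51
E–F–H–I–C: 2+15+19+25 = 61
The minimum is 39 min via E–F–J–C.
So from E the first move is to F.

F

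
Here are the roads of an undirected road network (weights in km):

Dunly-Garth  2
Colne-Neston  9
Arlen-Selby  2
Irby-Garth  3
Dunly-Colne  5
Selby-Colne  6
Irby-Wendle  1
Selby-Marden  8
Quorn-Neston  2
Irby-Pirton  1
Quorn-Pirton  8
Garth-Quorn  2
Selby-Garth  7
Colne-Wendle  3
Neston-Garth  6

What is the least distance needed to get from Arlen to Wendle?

Compare a few routes:
Arlen - Selby - Colne - Dunly - Garth - Irby - Wendle: 2+6+5+2+3+1 = 19
Arlen - Selby - Colne - Wendle: 2+6+3 = 11
Arlen - Selby - Garth - Irby - Wendle: 2+7+3+1 = 13
The minimum is 11 km via Arlen - Selby - Colne - Wendle.

11 km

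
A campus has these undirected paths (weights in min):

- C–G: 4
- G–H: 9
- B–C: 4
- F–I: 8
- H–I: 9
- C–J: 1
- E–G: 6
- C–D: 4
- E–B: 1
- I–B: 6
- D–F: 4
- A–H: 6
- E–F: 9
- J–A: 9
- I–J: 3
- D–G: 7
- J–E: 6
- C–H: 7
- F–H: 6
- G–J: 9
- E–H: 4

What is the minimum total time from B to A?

Enumerating some paths:
B–C–J–A: 4+1+9 = 14
B–E–H–A: 1+4+6 = 11
B–E–J–A: 1+6+9 = 16
The minimum is 11 min via B–E–H–A.

11 min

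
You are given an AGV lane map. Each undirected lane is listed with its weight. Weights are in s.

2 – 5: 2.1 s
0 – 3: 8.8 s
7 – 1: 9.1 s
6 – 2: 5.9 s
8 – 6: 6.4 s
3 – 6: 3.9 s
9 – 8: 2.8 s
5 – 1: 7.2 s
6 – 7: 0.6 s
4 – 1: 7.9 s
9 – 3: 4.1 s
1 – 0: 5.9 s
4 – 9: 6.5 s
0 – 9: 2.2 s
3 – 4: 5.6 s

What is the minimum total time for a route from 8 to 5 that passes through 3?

Shortest 8→3: 8–9–3 = 6.9
Best 3 to 5: 3–6–2–5 costing 11.9
Total via 3: 6.9 + 11.9 = 18.8 s.

18.8 s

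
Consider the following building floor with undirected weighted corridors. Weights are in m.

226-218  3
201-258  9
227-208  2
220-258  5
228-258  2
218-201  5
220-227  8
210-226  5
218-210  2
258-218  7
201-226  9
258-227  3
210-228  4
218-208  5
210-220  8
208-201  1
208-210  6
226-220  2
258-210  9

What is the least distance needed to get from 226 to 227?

Enumerating some paths:
226 → 220 → 227: 2+8 = 10
226 → 201 → 208 → 227: 9+1+2 = 12
226 → 218 → 201 → 208 → 227: 3+5+1+2 = 11
Cheapest is 226 → 220 → 227 at 10 m.

10 m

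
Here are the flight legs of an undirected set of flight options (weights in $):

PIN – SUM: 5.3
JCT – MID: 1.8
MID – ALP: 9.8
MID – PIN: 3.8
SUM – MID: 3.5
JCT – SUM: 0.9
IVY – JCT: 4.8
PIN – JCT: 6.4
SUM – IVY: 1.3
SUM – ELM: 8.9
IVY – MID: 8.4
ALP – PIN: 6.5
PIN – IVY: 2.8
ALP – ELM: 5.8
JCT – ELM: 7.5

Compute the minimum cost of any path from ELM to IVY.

Compare a few routes:
ELM–JCT–SUM–IVY: 7.5+0.9+1.3 = 9.7
ELM–JCT–IVY: 7.5+4.8 = 12.3
ELM–SUM–IVY: 8.9+1.3 = 10.2
The minimum is $9.7 via ELM–JCT–SUM–IVY.

$9.7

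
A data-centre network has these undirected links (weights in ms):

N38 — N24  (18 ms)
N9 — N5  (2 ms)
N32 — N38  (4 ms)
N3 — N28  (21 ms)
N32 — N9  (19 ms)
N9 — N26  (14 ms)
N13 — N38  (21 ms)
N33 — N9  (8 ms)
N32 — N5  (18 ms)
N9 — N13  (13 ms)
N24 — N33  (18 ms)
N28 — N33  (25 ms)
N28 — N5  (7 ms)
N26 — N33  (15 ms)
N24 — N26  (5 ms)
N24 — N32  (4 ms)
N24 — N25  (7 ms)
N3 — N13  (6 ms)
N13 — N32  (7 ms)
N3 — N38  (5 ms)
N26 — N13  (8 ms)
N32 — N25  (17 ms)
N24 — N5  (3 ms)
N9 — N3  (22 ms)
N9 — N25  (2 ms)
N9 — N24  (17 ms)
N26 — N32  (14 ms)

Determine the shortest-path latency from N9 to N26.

10 ms

Settle nodes by increasing distance from N9:
N9: 0
N5: 2  (via N9)
N25: 2  (via N9)
N24: 5  (via N5)
N33: 8  (via N9)
N28: 9  (via N5)
N32: 9  (via N24)
N26: 10  (via N24)
Shortest route: N9–N5–N24–N26 = 10 ms.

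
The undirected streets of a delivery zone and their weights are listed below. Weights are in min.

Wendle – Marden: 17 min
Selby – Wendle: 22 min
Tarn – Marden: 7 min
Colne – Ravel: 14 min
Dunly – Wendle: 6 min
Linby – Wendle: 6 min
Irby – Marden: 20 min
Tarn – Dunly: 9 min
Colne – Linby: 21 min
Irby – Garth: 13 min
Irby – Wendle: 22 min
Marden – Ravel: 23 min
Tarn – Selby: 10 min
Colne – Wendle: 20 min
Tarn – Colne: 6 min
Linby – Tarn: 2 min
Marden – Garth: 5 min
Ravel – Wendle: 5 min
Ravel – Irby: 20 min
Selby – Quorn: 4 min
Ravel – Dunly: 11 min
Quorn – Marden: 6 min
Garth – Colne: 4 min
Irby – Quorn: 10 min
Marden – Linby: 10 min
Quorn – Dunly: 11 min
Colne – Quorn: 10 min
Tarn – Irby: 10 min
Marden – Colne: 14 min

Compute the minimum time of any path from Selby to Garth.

Enumerating some paths:
Selby → Quorn → Marden → Garth: 4+6+5 = 15
Selby → Tarn → Marden → Garth: 10+7+5 = 22
Selby → Tarn → Colne → Garth: 10+6+4 = 20
Selby → Quorn → Colne → Garth: 4+10+4 = 18
The minimum is 15 min via Selby → Quorn → Marden → Garth.

15 min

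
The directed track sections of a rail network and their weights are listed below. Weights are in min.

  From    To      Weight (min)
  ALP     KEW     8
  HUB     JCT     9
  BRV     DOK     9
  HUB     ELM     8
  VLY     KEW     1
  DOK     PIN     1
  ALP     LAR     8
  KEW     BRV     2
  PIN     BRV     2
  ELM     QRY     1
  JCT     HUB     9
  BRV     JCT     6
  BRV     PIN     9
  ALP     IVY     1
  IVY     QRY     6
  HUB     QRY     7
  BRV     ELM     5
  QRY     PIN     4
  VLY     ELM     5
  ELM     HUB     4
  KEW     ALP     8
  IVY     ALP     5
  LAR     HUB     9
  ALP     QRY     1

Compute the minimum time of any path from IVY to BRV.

Compare a few routes:
IVY - ALP - KEW - BRV: 5+8+2 = 15
IVY - QRY - PIN - BRV: 6+4+2 = 12
Cheapest is IVY - QRY - PIN - BRV at 12 min.

12 min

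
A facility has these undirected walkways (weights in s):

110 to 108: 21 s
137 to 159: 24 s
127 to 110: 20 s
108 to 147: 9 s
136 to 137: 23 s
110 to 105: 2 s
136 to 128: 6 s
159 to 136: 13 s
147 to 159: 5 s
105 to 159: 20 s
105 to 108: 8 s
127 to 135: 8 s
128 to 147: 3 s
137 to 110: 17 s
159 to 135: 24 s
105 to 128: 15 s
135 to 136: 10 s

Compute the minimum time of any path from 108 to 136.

Shortest distances from 108:
108: 0
105: 8  (via 108)
147: 9  (via 108)
110: 10  (via 105)
128: 12  (via 147)
159: 14  (via 147)
136: 18  (via 128)
Shortest route: 108–147–128–136 = 18 s.

18 s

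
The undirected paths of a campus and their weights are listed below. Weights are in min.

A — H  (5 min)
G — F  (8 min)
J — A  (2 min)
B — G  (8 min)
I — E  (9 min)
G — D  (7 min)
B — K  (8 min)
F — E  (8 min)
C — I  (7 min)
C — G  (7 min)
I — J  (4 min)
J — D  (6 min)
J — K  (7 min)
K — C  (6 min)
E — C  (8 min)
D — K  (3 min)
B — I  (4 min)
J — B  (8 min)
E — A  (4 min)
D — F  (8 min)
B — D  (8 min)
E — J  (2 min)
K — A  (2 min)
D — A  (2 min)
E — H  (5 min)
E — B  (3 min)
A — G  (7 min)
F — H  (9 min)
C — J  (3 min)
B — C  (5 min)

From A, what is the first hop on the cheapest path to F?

D

Compare a few routes:
A → D → F: 2+8 = 10
A → J → E → F: 2+2+8 = 12
A → E → F: 4+8 = 12
Cheapest is A → D → F at 10 min.
So from A the first move is to D.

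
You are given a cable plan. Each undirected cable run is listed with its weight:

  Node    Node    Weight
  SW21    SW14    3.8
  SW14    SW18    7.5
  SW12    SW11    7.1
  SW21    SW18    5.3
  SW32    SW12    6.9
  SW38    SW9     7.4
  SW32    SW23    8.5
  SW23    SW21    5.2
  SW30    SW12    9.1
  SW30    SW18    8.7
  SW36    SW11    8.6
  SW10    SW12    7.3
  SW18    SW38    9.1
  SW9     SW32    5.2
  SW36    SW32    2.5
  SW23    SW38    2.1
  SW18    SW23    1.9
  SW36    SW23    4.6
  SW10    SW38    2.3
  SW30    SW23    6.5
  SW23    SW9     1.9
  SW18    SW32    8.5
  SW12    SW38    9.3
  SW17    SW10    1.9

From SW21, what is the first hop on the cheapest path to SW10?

SW23

Compare a few routes:
SW21 - SW23 - SW38 - SW10: 5.2+2.1+2.3 = 9.6
SW21 - SW18 - SW23 - SW38 - SW10: 5.3+1.9+2.1+2.3 = 11.6
SW21 - SW18 - SW38 - SW10: 5.3+9.1+2.3 = 16.7
Cheapest is SW21 - SW23 - SW38 - SW10 at 9.6.
So from SW21 the first move is to SW23.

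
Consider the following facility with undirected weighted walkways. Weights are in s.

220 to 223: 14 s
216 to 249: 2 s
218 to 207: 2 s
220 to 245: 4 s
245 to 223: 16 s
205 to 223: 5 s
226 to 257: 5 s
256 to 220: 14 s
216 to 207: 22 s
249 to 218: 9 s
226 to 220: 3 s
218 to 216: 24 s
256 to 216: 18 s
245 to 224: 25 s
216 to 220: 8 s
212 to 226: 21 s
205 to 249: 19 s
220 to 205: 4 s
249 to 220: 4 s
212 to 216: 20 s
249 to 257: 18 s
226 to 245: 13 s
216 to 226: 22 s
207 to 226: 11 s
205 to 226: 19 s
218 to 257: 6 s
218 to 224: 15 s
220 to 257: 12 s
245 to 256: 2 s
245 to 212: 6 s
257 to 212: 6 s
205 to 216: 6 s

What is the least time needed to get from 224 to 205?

Enumerating some paths:
224 → 218 → 249 → 216 → 205: 15+9+2+6 = 32
224 → 218 → 257 → 226 → 220 → 205: 15+6+5+3+4 = 33
The minimum is 32 s via 224 → 218 → 249 → 216 → 205.

32 s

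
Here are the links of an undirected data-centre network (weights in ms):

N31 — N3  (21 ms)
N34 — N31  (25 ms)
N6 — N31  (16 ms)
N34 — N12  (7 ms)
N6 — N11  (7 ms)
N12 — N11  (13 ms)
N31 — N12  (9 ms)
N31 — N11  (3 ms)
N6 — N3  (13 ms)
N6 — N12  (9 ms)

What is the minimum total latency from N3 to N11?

Shortest distances from N3:
N3: 0
N6: 13  (via N3)
N11: 20  (via N6)
Shortest route: N3 → N6 → N11 = 20 ms.

20 ms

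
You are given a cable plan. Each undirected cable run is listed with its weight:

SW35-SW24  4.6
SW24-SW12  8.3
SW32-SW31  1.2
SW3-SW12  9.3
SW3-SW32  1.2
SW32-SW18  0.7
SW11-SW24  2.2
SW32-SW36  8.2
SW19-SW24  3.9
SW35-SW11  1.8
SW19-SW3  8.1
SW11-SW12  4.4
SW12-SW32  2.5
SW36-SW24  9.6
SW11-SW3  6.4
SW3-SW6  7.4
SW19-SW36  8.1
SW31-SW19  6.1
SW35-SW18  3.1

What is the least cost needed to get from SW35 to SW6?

Candidate routes:
SW35 → SW11 → SW12 → SW32 → SW3 → SW6: 1.8+4.4+2.5+1.2+7.4 = 17.3
SW35 → SW11 → SW3 → SW6: 1.8+6.4+7.4 = 15.6
SW35 → SW18 → SW32 → SW3 → SW6: 3.1+0.7+1.2+7.4 = 12.4
The minimum is 12.4 via SW35 → SW18 → SW32 → SW3 → SW6.

12.4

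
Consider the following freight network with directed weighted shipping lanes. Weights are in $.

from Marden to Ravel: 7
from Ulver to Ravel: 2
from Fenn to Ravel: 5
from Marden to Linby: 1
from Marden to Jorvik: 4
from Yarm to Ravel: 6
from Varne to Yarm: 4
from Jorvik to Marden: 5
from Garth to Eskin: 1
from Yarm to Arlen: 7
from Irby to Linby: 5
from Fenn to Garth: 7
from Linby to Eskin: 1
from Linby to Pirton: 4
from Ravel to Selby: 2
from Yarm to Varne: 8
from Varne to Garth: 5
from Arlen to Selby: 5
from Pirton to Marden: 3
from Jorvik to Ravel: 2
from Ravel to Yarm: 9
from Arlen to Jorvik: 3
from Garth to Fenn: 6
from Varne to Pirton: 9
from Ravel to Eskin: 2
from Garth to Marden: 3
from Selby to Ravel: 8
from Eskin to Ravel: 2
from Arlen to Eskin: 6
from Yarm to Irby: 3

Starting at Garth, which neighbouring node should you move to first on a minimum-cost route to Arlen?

Compare a few routes:
Garth–Marden–Ravel–Yarm–Arlen: 3+7+9+7 = 26
Garth–Marden–Linby–Eskin–Ravel–Yarm–Arlen: 3+1+1+2+9+7 = 23
Garth–Marden–Jorvik–Ravel–Yarm–Arlen: 3+4+2+9+7 = 25
Garth–Eskin–Ravel–Yarm–Arlen: 1+2+9+7 = 19
Cheapest is Garth–Eskin–Ravel–Yarm–Arlen at $19.
So from Garth the first move is to Eskin.

Eskin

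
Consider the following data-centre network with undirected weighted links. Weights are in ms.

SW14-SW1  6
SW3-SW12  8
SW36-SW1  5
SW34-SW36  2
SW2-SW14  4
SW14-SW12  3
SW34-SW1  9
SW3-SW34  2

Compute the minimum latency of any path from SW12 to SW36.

Candidate routes:
SW12 → SW3 → SW34 → SW36: 8+2+2 = 12
SW12 → SW14 → SW1 → SW34 → SW36: 3+6+9+2 = 20
SW12 → SW14 → SW1 → SW36: 3+6+5 = 14
Cheapest is SW12 → SW3 → SW34 → SW36 at 12 ms.

12 ms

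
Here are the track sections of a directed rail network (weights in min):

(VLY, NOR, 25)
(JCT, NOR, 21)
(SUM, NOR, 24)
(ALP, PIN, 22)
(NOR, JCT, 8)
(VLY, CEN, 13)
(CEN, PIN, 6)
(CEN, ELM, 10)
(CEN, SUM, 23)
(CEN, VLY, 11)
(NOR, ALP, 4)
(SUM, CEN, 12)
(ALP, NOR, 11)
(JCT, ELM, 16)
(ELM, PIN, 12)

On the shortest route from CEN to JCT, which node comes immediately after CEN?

VLY

Enumerating some paths:
CEN - VLY - NOR - JCT: 11+25+8 = 44
CEN - SUM - NOR - JCT: 23+24+8 = 55
Cheapest is CEN - VLY - NOR - JCT at 44 min.
So from CEN the first move is to VLY.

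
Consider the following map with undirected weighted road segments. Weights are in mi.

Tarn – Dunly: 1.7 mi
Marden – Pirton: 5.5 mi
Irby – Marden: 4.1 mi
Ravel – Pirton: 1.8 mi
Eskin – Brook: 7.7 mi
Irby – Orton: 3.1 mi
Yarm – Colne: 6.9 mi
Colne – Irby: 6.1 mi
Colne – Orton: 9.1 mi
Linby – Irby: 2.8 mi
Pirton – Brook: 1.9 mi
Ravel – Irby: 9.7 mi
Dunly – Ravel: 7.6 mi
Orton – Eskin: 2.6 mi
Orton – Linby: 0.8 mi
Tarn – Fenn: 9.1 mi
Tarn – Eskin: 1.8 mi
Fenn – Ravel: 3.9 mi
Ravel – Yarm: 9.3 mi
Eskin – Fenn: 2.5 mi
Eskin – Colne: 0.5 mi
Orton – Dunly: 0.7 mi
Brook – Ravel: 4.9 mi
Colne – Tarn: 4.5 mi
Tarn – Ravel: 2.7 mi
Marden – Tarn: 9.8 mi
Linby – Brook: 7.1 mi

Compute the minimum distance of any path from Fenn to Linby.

5.9 mi

Candidate routes:
Fenn - Eskin - Orton - Linby: 2.5+2.6+0.8 = 5.9
Fenn - Eskin - Tarn - Dunly - Orton - Linby: 2.5+1.8+1.7+0.7+0.8 = 7.5
Fenn - Ravel - Tarn - Dunly - Orton - Linby: 3.9+2.7+1.7+0.7+0.8 = 9.8
Cheapest is Fenn - Eskin - Orton - Linby at 5.9 mi.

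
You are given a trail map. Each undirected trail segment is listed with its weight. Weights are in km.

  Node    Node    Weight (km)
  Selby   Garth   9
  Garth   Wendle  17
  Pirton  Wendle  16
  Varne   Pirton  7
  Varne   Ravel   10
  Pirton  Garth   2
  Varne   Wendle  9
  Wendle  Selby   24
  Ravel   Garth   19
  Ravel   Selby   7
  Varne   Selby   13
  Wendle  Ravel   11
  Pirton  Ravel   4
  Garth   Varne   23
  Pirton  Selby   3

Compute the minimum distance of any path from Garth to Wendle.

17 km

Enumerating some paths:
Garth - Wendle: 17 = 17
Garth - Pirton - Varne - Wendle: 2+7+9 = 18
Garth - Pirton - Wendle: 2+16 = 18
Cheapest is Garth - Wendle at 17 km.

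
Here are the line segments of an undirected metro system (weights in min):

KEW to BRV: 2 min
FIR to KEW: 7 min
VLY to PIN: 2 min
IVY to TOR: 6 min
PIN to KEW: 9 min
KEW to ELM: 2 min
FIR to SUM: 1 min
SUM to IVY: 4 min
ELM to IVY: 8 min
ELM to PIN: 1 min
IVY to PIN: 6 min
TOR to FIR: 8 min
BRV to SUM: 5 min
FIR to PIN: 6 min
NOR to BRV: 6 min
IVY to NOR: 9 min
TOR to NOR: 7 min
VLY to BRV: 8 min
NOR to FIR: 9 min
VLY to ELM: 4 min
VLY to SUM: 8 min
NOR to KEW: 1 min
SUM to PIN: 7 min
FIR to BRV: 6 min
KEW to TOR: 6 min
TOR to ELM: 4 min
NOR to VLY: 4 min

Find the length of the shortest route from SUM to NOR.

Settle nodes by increasing distance from SUM:
SUM: 0
FIR: 1  (via SUM)
IVY: 4  (via SUM)
BRV: 5  (via SUM)
PIN: 7  (via SUM)
KEW: 7  (via BRV)
VLY: 8  (via SUM)
NOR: 8  (via KEW)
Shortest route: SUM → BRV → KEW → NOR = 8 min.

8 min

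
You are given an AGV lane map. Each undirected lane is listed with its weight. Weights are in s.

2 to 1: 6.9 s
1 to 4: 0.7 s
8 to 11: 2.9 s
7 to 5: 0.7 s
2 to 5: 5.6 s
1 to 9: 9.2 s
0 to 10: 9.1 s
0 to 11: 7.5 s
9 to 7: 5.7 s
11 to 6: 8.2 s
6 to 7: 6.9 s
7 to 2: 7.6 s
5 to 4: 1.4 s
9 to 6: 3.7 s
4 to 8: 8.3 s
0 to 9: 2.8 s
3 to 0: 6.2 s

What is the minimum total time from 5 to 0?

Shortest distances from 5:
5: 0
7: 0.7  (via 5)
4: 1.4  (via 5)
1: 2.1  (via 4)
2: 5.6  (via 5)
9: 6.4  (via 7)
6: 7.6  (via 7)
0: 9.2  (via 9)
Shortest route: 5 → 7 → 9 → 0 = 9.2 s.

9.2 s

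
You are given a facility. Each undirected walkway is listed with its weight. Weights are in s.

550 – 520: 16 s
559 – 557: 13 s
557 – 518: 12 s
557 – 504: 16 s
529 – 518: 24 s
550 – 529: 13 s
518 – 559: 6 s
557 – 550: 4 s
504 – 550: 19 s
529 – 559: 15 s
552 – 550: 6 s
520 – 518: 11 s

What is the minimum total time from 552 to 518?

22 s

Compare a few routes:
552–550–557–559–518: 6+4+13+6 = 29
552–550–520–518: 6+16+11 = 33
552–550–557–518: 6+4+12 = 22
Cheapest is 552–550–557–518 at 22 s.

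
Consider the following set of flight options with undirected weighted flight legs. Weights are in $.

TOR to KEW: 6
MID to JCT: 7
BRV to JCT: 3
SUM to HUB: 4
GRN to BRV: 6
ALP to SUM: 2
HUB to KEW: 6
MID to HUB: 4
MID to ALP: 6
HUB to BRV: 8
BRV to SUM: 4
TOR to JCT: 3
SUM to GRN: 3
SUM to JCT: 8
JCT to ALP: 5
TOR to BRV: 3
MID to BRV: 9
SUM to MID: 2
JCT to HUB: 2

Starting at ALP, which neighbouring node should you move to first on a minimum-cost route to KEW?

SUM

Enumerating some paths:
ALP–JCT–HUB–KEW: 5+2+6 = 13
ALP–SUM–HUB–KEW: 2+4+6 = 12
ALP–JCT–TOR–KEW: 5+3+6 = 14
The minimum is $12 via ALP–SUM–HUB–KEW.
So from ALP the first move is to SUM.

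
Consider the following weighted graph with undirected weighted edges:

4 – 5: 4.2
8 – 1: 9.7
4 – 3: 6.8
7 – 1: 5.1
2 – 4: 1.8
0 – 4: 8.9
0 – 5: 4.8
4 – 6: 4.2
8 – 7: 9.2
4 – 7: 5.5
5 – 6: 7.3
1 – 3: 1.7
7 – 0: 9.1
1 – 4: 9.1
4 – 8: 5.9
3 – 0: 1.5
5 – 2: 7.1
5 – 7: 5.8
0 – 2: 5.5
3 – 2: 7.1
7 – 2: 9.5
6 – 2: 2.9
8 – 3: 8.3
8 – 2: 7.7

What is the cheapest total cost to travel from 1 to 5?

Running Dijkstra from 1:
1: 0
3: 1.7  (via 1)
0: 3.2  (via 3)
7: 5.1  (via 1)
5: 8  (via 0)
Shortest route: 1 → 3 → 0 → 5 = 8.

8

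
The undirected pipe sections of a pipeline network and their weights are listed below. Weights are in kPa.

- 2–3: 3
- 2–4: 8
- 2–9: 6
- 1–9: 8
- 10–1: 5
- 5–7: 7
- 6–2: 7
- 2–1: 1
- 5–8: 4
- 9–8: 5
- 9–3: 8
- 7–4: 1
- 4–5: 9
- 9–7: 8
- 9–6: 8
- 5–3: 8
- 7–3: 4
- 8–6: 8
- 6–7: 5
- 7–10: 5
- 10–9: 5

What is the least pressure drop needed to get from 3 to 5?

8 kPa

Running Dijkstra from 3:
3: 0
2: 3  (via 3)
1: 4  (via 2)
7: 4  (via 3)
4: 5  (via 7)
5: 8  (via 3)
Shortest route: 3–5 = 8 kPa.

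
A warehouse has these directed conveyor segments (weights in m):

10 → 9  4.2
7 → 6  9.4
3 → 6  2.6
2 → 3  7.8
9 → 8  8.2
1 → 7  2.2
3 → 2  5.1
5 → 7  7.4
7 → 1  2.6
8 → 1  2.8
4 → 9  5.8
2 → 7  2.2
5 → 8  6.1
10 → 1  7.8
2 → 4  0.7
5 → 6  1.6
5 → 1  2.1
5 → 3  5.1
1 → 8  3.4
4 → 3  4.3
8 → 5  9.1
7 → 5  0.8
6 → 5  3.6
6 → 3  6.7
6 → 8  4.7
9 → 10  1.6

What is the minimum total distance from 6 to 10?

19.9 m

Shortest distances from 6:
6: 0
5: 3.6  (via 6)
8: 4.7  (via 6)
1: 5.7  (via 5)
3: 6.7  (via 6)
7: 7.9  (via 1)
2: 11.8  (via 3)
4: 12.5  (via 2)
9: 18.3  (via 4)
10: 19.9  (via 9)
Shortest route: 6–3–2–4–9–10 = 19.9 m.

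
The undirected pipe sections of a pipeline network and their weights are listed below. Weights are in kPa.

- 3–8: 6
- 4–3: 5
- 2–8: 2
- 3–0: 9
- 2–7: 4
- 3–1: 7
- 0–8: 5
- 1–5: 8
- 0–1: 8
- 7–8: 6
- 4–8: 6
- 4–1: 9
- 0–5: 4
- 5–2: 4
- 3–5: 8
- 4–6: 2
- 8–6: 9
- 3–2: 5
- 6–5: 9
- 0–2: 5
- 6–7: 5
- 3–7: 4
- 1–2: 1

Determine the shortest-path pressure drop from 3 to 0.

9 kPa

Shortest distances from 3:
3: 0
7: 4  (via 3)
2: 5  (via 3)
4: 5  (via 3)
1: 6  (via 2)
8: 6  (via 3)
6: 7  (via 4)
5: 8  (via 3)
0: 9  (via 3)
Shortest route: 3 → 0 = 9 kPa.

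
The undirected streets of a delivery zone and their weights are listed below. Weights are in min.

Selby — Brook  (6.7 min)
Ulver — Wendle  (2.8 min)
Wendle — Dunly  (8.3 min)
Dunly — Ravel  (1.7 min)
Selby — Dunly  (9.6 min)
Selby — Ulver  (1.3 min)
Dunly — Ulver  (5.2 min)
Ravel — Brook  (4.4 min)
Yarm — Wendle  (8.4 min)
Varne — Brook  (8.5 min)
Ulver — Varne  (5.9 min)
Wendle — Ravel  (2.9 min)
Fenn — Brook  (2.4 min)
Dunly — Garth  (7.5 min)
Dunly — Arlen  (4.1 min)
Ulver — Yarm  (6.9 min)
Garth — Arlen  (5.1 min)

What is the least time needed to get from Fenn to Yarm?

17.3 min

Settle nodes by increasing distance from Fenn:
Fenn: 0
Brook: 2.4  (via Fenn)
Ravel: 6.8  (via Brook)
Dunly: 8.5  (via Ravel)
Selby: 9.1  (via Brook)
Wendle: 9.7  (via Ravel)
Ulver: 10.4  (via Selby)
Varne: 10.9  (via Brook)
Arlen: 12.6  (via Dunly)
Garth: 16  (via Dunly)
Yarm: 17.3  (via Ulver)
Shortest route: Fenn–Brook–Selby–Ulver–Yarm = 17.3 min.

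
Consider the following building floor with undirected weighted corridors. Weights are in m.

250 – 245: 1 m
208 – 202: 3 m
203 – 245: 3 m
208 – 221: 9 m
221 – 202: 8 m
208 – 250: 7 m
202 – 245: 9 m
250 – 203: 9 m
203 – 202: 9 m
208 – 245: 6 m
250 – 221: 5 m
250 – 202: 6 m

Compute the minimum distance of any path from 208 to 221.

9 m

Settle nodes by increasing distance from 208:
208: 0
202: 3  (via 208)
245: 6  (via 208)
250: 7  (via 208)
203: 9  (via 245)
221: 9  (via 208)
Shortest route: 208–221 = 9 m.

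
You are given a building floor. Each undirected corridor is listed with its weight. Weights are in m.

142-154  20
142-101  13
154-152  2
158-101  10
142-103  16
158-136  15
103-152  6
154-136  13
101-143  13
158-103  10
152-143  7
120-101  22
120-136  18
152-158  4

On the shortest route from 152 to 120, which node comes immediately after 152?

Compare a few routes:
152–154–136–120: 2+13+18 = 33
152–158–101–120: 4+10+22 = 36
The minimum is 33 m via 152–154–136–120.
So from 152 the first move is to 154.

154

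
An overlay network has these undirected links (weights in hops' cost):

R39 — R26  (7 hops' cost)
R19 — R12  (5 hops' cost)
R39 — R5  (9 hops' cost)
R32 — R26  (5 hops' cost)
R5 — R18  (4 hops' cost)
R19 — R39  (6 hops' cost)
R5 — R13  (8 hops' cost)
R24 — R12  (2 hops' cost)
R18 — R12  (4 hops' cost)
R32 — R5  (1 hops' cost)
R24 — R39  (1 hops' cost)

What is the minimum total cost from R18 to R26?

Settle nodes by increasing distance from R18:
R18: 0
R12: 4  (via R18)
R5: 4  (via R18)
R32: 5  (via R5)
R24: 6  (via R12)
R39: 7  (via R24)
R19: 9  (via R12)
R26: 10  (via R32)
Shortest route: R18–R5–R32–R26 = 10 hops' cost.

10 hops' cost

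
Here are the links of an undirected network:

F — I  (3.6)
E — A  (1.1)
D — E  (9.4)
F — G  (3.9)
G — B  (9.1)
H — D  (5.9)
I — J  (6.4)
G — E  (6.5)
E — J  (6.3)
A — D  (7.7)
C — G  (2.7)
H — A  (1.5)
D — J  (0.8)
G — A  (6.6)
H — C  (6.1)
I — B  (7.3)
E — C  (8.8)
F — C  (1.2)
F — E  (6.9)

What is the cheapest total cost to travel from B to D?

Running Dijkstra from B:
B: 0
I: 7.3  (via B)
G: 9.1  (via B)
F: 10.9  (via I)
C: 11.8  (via G)
J: 13.7  (via I)
D: 14.5  (via J)
Shortest route: B–I–J–D = 14.5.

14.5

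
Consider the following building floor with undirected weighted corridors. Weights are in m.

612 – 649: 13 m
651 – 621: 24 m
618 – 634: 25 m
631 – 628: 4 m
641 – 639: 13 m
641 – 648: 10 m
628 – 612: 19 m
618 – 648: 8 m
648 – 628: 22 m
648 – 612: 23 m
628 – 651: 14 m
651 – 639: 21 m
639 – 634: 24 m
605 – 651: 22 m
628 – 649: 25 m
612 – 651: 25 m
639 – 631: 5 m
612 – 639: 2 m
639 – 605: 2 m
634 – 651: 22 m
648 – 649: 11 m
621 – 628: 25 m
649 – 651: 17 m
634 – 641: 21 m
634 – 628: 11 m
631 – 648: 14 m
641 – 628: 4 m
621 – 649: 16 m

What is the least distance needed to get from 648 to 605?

21 m

Settle nodes by increasing distance from 648:
648: 0
618: 8  (via 648)
641: 10  (via 648)
649: 11  (via 648)
631: 14  (via 648)
628: 14  (via 641)
639: 19  (via 631)
605: 21  (via 639)
Shortest route: 648–631–639–605 = 21 m.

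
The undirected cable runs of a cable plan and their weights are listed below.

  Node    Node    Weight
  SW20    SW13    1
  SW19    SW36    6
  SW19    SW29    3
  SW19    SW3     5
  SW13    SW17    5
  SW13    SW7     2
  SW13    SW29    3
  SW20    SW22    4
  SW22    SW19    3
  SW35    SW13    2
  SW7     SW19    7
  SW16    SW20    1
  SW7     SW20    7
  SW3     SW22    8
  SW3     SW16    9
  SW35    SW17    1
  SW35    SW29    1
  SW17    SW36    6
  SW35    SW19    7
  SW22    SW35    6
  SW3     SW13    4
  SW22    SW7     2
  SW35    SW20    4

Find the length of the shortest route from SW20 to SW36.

10

Enumerating some paths:
SW20–SW13–SW35–SW17–SW36: 1+2+1+6 = 10
SW20–SW35–SW17–SW36: 4+1+6 = 11
The minimum is 10 via SW20–SW13–SW35–SW17–SW36.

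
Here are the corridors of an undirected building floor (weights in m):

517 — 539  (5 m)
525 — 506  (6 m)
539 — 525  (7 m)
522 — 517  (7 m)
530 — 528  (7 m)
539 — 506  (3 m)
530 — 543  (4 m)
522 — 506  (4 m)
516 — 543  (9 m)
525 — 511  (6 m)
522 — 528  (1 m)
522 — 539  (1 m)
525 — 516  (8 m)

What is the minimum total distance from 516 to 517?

Running Dijkstra from 516:
516: 0
525: 8  (via 516)
543: 9  (via 516)
530: 13  (via 543)
506: 14  (via 525)
511: 14  (via 525)
539: 15  (via 525)
522: 16  (via 539)
528: 17  (via 522)
517: 20  (via 539)
Shortest route: 516 → 525 → 539 → 517 = 20 m.

20 m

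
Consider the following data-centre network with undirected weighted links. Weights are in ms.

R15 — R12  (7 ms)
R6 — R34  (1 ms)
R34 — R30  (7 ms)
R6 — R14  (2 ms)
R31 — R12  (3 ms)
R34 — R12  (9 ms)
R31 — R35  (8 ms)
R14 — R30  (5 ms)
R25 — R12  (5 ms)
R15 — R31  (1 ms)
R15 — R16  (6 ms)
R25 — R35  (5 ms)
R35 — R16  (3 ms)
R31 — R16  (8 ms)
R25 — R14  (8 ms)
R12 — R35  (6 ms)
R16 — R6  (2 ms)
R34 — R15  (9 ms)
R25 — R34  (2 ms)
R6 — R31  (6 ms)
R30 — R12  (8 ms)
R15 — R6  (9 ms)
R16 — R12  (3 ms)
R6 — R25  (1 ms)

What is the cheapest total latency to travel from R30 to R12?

Enumerating some paths:
R30 - R12: 8 = 8
R30 - R14 - R6 - R16 - R12: 5+2+2+3 = 12
Cheapest is R30 - R12 at 8 ms.

8 ms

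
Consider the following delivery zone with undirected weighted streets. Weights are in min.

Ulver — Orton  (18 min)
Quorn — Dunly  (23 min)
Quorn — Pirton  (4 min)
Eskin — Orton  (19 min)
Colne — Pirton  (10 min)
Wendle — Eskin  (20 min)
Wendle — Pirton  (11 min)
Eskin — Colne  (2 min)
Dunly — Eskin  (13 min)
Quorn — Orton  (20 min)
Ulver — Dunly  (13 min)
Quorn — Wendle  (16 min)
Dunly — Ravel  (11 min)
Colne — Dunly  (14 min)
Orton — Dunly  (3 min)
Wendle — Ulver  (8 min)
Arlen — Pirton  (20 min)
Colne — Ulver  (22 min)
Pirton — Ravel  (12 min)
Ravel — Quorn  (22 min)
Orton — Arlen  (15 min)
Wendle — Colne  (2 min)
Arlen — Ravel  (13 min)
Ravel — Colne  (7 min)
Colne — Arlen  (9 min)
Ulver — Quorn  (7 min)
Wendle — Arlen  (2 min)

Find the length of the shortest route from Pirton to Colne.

10 min

Settle nodes by increasing distance from Pirton:
Pirton: 0
Quorn: 4  (via Pirton)
Colne: 10  (via Pirton)
Shortest route: Pirton → Colne = 10 min.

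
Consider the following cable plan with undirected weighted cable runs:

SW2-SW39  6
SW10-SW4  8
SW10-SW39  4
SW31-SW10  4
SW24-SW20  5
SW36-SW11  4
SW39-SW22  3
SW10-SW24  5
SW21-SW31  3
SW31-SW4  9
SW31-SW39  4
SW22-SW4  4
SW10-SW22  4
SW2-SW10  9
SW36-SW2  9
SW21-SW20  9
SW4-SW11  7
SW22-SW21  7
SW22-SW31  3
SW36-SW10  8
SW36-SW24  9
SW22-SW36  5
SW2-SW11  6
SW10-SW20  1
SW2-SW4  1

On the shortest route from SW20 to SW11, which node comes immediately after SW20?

SW10

Compare a few routes:
SW20 → SW10 → SW2 → SW11: 1+9+6 = 16
SW20 → SW10 → SW36 → SW11: 1+8+4 = 13
SW20 → SW10 → SW22 → SW4 → SW11: 1+4+4+7 = 16
SW20 → SW10 → SW22 → SW36 → SW11: 1+4+5+4 = 14
Cheapest is SW20 → SW10 → SW36 → SW11 at 13.
So from SW20 the first move is to SW10.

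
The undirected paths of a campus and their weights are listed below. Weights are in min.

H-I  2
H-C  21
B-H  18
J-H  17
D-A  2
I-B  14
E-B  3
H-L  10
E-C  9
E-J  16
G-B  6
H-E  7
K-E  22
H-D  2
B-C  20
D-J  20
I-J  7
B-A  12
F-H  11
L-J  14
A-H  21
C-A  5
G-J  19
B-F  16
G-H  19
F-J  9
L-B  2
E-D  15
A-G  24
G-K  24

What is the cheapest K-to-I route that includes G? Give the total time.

42 min

Best K to G: K–G costing 24
Best G to I: G–B–E–H–I costing 18
Total via G: 24 + 18 = 42 min.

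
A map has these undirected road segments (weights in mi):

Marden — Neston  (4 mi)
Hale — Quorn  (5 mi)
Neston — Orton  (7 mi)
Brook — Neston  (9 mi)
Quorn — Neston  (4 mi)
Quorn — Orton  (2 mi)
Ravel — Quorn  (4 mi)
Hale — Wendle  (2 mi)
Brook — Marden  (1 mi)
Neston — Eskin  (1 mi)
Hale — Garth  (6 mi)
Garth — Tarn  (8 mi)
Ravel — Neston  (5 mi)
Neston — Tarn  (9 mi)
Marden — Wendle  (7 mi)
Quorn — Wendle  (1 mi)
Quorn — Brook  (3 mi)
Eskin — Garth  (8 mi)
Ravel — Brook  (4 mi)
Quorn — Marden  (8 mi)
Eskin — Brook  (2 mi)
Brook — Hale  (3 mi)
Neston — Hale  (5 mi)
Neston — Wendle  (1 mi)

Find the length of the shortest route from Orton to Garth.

Enumerating some paths:
Orton → Quorn → Wendle → Hale → Garth: 2+1+2+6 = 11
Orton → Quorn → Brook → Hale → Garth: 2+3+3+6 = 14
Orton → Quorn → Wendle → Neston → Eskin → Garth: 2+1+1+1+8 = 13
Orton → Quorn → Hale → Garth: 2+5+6 = 13
Cheapest is Orton → Quorn → Wendle → Hale → Garth at 11 mi.

11 mi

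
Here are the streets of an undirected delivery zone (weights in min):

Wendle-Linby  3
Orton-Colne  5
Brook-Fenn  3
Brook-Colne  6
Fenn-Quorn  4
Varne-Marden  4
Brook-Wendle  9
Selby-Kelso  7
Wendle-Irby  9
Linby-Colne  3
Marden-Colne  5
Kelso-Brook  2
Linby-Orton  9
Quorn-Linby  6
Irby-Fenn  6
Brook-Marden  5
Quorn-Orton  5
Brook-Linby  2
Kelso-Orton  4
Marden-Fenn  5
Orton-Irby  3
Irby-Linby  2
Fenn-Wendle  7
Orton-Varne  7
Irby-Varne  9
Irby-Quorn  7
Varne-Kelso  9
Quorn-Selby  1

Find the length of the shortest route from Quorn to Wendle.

9 min

Enumerating some paths:
Quorn–Linby–Wendle: 6+3 = 9
Quorn–Fenn–Wendle: 4+7 = 11
Cheapest is Quorn–Linby–Wendle at 9 min.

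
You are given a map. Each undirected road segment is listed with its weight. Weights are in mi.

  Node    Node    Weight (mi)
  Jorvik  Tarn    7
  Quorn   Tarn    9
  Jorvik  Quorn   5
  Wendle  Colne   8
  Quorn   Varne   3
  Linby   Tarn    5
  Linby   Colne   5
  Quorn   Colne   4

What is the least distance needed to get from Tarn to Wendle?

18 mi

Shortest distances from Tarn:
Tarn: 0
Linby: 5  (via Tarn)
Jorvik: 7  (via Tarn)
Quorn: 9  (via Tarn)
Colne: 10  (via Linby)
Varne: 12  (via Quorn)
Wendle: 18  (via Colne)
Shortest route: Tarn → Linby → Colne → Wendle = 18 mi.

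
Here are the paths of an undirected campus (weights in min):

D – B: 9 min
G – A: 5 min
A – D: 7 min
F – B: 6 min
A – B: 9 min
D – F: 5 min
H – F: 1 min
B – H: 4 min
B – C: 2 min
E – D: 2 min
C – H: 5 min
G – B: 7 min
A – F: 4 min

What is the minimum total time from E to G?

14 min

Shortest distances from E:
E: 0
D: 2  (via E)
F: 7  (via D)
H: 8  (via F)
A: 9  (via D)
B: 11  (via D)
C: 13  (via H)
G: 14  (via A)
Shortest route: E–D–A–G = 14 min.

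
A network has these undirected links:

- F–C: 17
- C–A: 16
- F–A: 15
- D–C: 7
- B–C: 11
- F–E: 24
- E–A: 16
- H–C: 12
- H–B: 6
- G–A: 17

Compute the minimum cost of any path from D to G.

Enumerating some paths:
D → C → A → G: 7+16+17 = 40
D → C → F → A → G: 7+17+15+17 = 56
Cheapest is D → C → A → G at 40.

40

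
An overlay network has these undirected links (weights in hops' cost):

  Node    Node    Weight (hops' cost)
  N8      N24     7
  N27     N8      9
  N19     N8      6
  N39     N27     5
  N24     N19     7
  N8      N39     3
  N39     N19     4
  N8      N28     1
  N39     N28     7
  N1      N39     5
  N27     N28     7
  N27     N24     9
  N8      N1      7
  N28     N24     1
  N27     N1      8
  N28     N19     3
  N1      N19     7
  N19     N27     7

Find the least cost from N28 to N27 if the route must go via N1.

Shortest N28→N1: N28–N8–N1 = 8
Shortest N1→N27: N1–N27 = 8
Total via N1: 8 + 8 = 16 hops' cost.

16 hops' cost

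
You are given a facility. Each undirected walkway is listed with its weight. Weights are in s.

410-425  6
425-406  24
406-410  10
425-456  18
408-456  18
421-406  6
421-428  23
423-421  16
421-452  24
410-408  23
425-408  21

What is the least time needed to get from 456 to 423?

56 s

Enumerating some paths:
456–425–406–421–423: 18+24+6+16 = 64
456–408–410–406–421–423: 18+23+10+6+16 = 73
456–425–410–406–421–423: 18+6+10+6+16 = 56
The minimum is 56 s via 456–425–410–406–421–423.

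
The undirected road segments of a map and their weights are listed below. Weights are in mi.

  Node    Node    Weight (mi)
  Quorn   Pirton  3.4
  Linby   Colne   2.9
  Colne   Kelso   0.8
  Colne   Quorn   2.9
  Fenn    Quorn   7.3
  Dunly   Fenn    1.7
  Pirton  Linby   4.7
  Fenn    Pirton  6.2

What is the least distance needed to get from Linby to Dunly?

Compare a few routes:
Linby → Colne → Quorn → Fenn → Dunly: 2.9+2.9+7.3+1.7 = 14.8
Linby → Pirton → Fenn → Dunly: 4.7+6.2+1.7 = 12.6
The minimum is 12.6 mi via Linby → Pirton → Fenn → Dunly.

12.6 mi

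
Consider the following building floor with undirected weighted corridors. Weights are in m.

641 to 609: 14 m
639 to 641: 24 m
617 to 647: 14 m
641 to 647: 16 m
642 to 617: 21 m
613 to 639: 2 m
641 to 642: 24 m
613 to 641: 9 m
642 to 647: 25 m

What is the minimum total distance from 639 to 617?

41 m

Shortest distances from 639:
639: 0
613: 2  (via 639)
641: 11  (via 613)
609: 25  (via 641)
647: 27  (via 641)
642: 35  (via 641)
617: 41  (via 647)
Shortest route: 639 → 613 → 641 → 647 → 617 = 41 m.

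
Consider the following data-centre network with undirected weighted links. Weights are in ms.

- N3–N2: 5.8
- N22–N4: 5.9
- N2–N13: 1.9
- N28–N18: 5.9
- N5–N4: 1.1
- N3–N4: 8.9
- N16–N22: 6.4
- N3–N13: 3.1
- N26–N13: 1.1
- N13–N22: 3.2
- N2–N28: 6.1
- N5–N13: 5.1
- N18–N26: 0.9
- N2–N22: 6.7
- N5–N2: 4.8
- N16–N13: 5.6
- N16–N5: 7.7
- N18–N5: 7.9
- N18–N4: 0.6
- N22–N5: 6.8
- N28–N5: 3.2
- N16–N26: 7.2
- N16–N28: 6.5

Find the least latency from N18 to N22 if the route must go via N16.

Best N18 to N16: N18–N26–N13–N16 costing 7.6
Shortest N16→N22: N16–N22 = 6.4
Total via N16: 7.6 + 6.4 = 14 ms.

14 ms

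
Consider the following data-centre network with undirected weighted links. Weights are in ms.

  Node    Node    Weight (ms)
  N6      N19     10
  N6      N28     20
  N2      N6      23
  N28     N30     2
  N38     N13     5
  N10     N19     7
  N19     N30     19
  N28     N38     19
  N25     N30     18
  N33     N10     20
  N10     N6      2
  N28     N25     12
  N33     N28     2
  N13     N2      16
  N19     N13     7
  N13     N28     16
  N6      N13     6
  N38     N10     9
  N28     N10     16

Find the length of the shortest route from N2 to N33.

Running Dijkstra from N2:
N2: 0
N13: 16  (via N2)
N38: 21  (via N13)
N6: 22  (via N13)
N19: 23  (via N13)
N10: 24  (via N6)
N28: 32  (via N13)
N33: 34  (via N28)
Shortest route: N2 → N13 → N28 → N33 = 34 ms.

34 ms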